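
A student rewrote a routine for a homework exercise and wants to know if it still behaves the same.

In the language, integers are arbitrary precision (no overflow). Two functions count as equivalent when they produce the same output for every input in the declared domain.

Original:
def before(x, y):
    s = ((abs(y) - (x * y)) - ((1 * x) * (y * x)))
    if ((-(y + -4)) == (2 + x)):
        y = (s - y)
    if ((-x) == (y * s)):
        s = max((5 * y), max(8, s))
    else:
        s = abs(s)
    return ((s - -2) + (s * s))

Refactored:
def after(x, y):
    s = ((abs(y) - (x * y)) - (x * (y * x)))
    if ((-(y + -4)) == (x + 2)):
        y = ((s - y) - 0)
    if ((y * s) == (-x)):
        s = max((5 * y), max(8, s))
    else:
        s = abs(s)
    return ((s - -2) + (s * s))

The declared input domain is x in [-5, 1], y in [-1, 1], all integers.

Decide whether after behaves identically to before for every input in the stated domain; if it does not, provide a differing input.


Side by side, the visible changes include: arithmetic usage differs; and constant usage differs.
One worked example (x=-2, y=-1) — before: s := 3 | ((-(y + -4)) == (2 + x)): false | ((-x) == (y * s)): false | s := 3 | result 14; after: s := 3 | ((-(y + -4)) == (x + 2)): false | ((y * s) == (-x)): false | s := 3 | result 14; agreement on 14.
Every one of the 21 inputs gives matching results.
verdict: equivalent


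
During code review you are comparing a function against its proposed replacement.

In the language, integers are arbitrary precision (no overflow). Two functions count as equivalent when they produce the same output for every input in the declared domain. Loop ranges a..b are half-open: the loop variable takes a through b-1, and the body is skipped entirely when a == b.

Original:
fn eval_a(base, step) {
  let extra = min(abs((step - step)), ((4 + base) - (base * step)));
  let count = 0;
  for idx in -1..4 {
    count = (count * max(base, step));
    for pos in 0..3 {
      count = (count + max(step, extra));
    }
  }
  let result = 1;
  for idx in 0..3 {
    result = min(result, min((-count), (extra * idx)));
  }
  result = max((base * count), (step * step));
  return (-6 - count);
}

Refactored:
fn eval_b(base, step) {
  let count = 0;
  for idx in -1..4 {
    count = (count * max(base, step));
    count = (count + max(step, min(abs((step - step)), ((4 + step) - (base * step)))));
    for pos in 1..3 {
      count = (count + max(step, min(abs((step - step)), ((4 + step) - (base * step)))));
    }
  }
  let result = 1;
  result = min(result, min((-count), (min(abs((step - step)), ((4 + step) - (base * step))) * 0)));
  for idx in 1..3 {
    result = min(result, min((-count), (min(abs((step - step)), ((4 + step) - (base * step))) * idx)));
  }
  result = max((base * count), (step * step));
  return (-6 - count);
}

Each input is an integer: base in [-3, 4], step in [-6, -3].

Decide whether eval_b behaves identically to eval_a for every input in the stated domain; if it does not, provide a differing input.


Evaluate both at base=-1, step=-6.
eval_a: extra = -3; count = 0; [idx=-1]; count = 0; [pos=0]; count = -3; [pos=1]; count = -6; [pos=2]; count = -9; [idx=0]; count = 9; [pos=0]; count = 6; [pos=1]; count = 3; [pos=2]; count = 0; [idx=1]; count = 0; [pos=0]; count = -3; [pos=1]; count = -6; [pos=2]; count = -9; [idx=2]; count = 9; [pos=0]; count = 6; [pos=1]; count = 3; [pos=2]; count = 0; [idx=3]; count = 0; [pos=0]; count = -3; [pos=1]; count = -6; [pos=2]; count = -9; result = 1; [idx=0]; result = 0; [idx=1]; result = -3; [idx=2]; result = -6; result = 36; return 3
eval_b: count = 0; [idx=-1]; count = 0; count = -6; [pos=1]; count = -12; [pos=2]; count = -18; [idx=0]; count = 18; count = 12; [pos=1]; count = 6; [pos=2]; count = 0; [idx=1]; count = 0; count = -6; [pos=1]; count = -12; [pos=2]; count = -18; [idx=2]; count = 18; count = 12; [pos=1]; count = 6; [pos=2]; count = 0; [idx=3]; count = 0; count = -6; [pos=1]; count = -12; [pos=2]; count = -18; result = 1; result = 0; [idx=1]; result = -8; [idx=2]; result = -16; result = 36; return 12
3 != 12, so the rewrite changes behavior.
verdict: not equivalent; witness: base=-1, step=-6


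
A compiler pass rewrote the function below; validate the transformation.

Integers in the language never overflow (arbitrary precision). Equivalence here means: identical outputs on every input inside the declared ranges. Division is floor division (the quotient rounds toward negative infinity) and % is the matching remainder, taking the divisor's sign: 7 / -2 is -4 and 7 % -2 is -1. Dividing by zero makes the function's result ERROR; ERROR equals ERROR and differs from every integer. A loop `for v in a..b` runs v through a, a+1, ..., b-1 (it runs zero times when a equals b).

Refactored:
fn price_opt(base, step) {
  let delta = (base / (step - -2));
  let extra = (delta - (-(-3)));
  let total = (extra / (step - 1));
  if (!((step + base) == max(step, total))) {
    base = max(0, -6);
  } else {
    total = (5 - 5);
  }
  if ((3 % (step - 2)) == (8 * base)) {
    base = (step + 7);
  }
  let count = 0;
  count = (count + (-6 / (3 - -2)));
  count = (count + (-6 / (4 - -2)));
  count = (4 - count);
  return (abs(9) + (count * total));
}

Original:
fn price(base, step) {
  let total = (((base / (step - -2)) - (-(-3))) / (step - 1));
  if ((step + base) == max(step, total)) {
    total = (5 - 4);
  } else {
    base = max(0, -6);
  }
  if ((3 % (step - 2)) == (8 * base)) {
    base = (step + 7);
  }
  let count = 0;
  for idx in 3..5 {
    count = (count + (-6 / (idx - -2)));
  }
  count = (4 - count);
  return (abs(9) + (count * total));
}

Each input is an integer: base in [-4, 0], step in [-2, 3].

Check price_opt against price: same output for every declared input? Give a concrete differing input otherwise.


Input base=0, step=3: 16 from price versus 9 from price_opt.
verdict: not equivalent; witness: base=0, step=3


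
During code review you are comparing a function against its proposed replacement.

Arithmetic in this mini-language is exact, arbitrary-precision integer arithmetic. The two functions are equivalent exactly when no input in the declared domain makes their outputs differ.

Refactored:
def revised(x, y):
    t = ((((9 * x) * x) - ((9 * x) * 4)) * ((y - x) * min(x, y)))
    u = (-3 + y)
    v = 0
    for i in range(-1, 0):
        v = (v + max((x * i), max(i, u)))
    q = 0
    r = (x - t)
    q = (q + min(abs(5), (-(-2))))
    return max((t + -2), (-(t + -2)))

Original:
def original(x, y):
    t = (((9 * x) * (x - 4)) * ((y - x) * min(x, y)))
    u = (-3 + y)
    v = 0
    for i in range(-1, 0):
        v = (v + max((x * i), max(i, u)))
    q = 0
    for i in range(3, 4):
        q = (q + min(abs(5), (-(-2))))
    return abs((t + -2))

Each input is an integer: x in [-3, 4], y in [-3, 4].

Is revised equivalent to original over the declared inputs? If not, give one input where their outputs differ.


Side by side, the visible changes include: loop structure differs, and constant usage differs, and arithmetic usage differs, and min/max/abs usage differs, and local variable names differ.
Tracing x=2, y=3: original: t=-72, then u=0, then v=0, then (i=-1), then v=0, then q=0, then (i=3), then q=2, then returns 74 | revised: t=-72, then u=0, then v=0, then (i=-1), then v=0, then q=0, then r=74, then q=2, then returns 74 — matching result 74.
Sweeping the whole domain (64 inputs) finds no disagreement.
verdict: equivalent


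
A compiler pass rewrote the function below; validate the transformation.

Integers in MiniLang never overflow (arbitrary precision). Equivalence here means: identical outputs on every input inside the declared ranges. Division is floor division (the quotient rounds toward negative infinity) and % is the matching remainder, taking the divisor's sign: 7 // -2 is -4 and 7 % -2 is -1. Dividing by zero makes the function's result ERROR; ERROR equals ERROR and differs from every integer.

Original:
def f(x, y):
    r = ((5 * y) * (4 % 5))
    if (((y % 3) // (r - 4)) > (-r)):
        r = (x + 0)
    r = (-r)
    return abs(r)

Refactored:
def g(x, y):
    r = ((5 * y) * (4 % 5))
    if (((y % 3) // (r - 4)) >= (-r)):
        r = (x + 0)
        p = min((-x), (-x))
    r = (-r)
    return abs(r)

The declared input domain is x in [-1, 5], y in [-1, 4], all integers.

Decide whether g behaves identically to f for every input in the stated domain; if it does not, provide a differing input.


These are not equivalent — on x=-1, y=0 the outputs split (0 vs 1).
f: r becomes 0; next (((y % 3) // (r - 4)) > (-r)) evaluates to false; next r becomes 0; next final value 0
g: r becomes 0; next (((y % 3) // (r - 4)) >= (-r)) evaluates to true; next r becomes -1; next p becomes 1; next r becomes 1; next final value 1
verdict: not equivalent; witness: x=-1, y=0


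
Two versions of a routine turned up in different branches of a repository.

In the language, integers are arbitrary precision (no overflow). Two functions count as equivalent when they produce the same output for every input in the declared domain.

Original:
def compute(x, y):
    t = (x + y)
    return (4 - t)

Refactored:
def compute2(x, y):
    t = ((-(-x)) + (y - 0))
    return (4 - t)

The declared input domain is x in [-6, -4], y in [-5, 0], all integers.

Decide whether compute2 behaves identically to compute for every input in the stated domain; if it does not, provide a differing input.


Behavior is preserved: although constant usage differs, arithmetic usage differs, the outputs never diverge.
Tracing x=-4, y=0: compute: t = -4; return 8 | compute2: t = -4; return 8 — matching result 8.
Sweeping the whole domain (18 inputs) finds no disagreement.
verdict: equivalent


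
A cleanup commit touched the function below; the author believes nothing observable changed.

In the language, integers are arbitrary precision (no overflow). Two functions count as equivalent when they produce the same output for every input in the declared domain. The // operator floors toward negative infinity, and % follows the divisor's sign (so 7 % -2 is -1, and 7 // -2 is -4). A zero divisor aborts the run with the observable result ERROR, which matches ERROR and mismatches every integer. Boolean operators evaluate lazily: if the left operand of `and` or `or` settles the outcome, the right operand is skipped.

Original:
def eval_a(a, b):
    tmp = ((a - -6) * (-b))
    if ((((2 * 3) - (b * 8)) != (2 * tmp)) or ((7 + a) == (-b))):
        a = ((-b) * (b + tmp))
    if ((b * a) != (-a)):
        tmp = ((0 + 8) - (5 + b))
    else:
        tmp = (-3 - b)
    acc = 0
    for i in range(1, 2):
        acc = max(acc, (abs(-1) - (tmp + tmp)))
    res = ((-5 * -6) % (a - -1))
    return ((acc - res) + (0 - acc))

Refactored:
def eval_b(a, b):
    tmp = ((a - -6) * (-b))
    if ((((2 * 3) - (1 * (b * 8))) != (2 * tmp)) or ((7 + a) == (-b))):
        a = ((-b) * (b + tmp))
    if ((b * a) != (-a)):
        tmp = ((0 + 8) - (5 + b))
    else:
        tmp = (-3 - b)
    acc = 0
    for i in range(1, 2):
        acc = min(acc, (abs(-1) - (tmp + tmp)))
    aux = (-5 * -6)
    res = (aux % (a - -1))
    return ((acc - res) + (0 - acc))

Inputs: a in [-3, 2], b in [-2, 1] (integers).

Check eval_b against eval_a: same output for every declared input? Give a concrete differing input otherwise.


Equivalent. The suspicious edit (`max(acc, (abs(-1) - (tmp + tmp)))` became `min(acc, (abs(-1) - (tmp + tmp)))`) never changes the result for any input inside the declared domain.
An exhaustive pass over the 24 declared inputs shows identical outputs.
One worked example (a=2, b=-2) — eval_a: tmp = 16; ((((2 * 3) - (b * 8)) != (2 * tmp)) or ((7 + a) == (-b))) -> true; a = 28; ((b * a) != (-a)) -> true; tmp = 5; acc = 0; [i=1]; acc = 0; res = 1; return -1; eval_b: tmp = 16; ((((2 * 3) - (1 * (b * 8))) != (2 * tmp)) or ((7 + a) == (-b))) -> true; a = 28; ((b * a) != (-a)) -> true; tmp = 5; acc = 0; [i=1]; acc = -9; aux = 30; res = 1; return -1; agreement on -1.
verdict: equivalent


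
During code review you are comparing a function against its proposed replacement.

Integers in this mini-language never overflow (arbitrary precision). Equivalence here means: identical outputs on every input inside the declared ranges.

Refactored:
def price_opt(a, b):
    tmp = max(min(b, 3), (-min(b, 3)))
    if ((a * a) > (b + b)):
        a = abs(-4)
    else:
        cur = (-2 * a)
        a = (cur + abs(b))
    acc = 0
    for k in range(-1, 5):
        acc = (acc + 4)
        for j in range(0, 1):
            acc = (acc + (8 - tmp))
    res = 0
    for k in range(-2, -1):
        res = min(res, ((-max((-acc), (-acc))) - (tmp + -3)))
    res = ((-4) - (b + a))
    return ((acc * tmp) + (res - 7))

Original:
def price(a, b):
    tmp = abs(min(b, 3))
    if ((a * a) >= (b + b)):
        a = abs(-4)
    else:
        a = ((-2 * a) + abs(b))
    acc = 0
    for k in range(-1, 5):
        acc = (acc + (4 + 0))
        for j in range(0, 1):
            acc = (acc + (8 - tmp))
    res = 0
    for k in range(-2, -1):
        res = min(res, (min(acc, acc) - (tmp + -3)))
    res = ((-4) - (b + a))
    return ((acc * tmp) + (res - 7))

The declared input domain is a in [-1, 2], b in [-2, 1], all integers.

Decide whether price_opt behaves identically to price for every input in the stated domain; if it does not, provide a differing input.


Run the pair on a=0, b=0.
price: tmp becomes 0; next ((a * a) >= (b + b)) evaluates to true; next a becomes 4; next acc becomes 0; next at k=-1:; next acc becomes 4; next at j=0:; next acc becomes 12; next at k=0:; next acc becomes 16; next at j=0:; next acc becomes 24; next at k=1:; next acc becomes 28; next at j=0:; next acc becomes 36; next at k=2:; next acc becomes 40; next at j=0:; next acc becomes 48; next at k=3:; next acc becomes 52; next at j=0:; next acc becomes 60; next at k=4:; next acc becomes 64; next at j=0:; next acc becomes 72; next res becomes 0; next at k=-2:; next res becomes 0; next res becomes -8; next final value -15
price_opt: tmp becomes 0; next ((a * a) > (b + b)) evaluates to false; next cur becomes 0; next a becomes 0; next acc becomes 0; next at k=-1:; next acc becomes 4; next at j=0:; next acc becomes 12; next at k=0:; next acc becomes 16; next at j=0:; next acc becomes 24; next at k=1:; next acc becomes 28; next at j=0:; next acc becomes 36; next at k=2:; next acc becomes 40; next at j=0:; next acc becomes 48; next at k=3:; next acc becomes 52; next at j=0:; next acc becomes 60; next at k=4:; next acc becomes 64; next at j=0:; next acc becomes 72; next res becomes 0; next at k=-2:; next res becomes 0; next res becomes -4; next final value -11
-15 against -11: the behavior changed.
verdict: not equivalent; witness: a=0, b=0


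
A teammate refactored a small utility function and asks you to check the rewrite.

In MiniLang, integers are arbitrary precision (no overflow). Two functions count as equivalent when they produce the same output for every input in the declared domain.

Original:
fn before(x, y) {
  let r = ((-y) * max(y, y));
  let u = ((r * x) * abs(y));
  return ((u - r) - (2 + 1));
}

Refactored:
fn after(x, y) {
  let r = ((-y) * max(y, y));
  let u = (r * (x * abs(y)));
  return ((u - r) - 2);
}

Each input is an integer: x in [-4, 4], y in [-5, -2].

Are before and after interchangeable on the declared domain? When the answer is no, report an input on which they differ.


x=-4, y=-5 yields 522 from before but 523 from after.
verdict: not equivalent; witness: x=-4, y=-5


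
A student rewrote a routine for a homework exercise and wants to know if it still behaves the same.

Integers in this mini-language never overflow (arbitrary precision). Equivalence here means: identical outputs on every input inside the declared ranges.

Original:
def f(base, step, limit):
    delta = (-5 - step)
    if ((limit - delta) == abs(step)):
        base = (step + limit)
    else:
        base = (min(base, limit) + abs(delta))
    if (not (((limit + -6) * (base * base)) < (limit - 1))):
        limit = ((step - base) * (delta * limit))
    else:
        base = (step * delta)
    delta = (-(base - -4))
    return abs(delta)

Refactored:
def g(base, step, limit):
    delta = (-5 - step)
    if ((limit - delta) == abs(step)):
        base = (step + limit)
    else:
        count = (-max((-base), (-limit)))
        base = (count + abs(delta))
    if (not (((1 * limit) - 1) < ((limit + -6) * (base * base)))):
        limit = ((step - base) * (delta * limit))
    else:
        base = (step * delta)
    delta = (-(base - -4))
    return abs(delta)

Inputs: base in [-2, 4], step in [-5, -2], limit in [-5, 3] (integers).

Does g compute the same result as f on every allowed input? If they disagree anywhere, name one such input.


Try base=-2, step=-5, limit=-5.
f: delta becomes 0; next ((limit - delta) == abs(step)) evaluates to false; next base becomes -5; next (not (((limit + -6) * (base * base)) < (limit - 1))) evaluates to false; next base becomes 0; next delta becomes -4; next final value 4
g: delta becomes 0; next ((limit - delta) == abs(step)) evaluates to false; next count becomes -5; next base becomes -5; next (not (((1 * limit) - 1) < ((limit + -6) * (base * base)))) evaluates to true; next limit becomes 0; next delta becomes 1; next final value 1
4 != 1, so the rewrite changes behavior.
verdict: not equivalent; witness: base=-2, step=-5, limit=-5


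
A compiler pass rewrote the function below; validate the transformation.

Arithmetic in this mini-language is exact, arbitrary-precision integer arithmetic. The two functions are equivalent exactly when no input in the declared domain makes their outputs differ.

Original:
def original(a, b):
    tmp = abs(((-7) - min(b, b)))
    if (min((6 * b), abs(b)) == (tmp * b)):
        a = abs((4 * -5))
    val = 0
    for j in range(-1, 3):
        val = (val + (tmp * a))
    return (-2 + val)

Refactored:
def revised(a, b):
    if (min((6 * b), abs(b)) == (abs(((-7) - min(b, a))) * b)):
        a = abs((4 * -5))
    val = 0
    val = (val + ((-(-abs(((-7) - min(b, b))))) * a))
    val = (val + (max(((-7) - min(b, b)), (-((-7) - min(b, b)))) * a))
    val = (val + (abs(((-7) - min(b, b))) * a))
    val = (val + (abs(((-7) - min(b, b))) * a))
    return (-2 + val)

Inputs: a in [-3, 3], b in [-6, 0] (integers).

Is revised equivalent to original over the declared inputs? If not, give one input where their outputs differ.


Run the pair on a=-3, b=-1.
original: tmp becomes 6; next (min((6 * b), abs(b)) == (tmp * b)) evaluates to true; next a becomes 20; next val becomes 0; next at j=-1:; next val becomes 120; next at j=0:; next val becomes 240; next at j=1:; next val becomes 360; next at j=2:; next val becomes 480; next final value 478
revised: (min((6 * b), abs(b)) == (abs(((-7) - min(b, a))) * b)) evaluates to false; next val becomes 0; next val becomes -18; next val becomes -36; next val becomes -54; next val becomes -72; next final value -74
478 != -74, so the rewrite changes behavior.
verdict: not equivalent; witness: a=-3, b=-1


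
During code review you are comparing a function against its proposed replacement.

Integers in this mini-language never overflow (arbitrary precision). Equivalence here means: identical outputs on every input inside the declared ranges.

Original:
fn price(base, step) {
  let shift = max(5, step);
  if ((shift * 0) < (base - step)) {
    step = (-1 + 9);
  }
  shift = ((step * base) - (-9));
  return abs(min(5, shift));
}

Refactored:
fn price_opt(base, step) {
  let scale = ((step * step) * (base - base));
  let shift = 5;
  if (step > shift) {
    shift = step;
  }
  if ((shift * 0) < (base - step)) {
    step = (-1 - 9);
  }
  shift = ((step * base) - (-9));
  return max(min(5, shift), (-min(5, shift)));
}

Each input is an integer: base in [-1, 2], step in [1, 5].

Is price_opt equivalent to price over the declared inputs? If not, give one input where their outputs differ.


base=2, step=1 yields 5 from price but 11 from price_opt.
verdict: not equivalent; witness: base=2, step=1


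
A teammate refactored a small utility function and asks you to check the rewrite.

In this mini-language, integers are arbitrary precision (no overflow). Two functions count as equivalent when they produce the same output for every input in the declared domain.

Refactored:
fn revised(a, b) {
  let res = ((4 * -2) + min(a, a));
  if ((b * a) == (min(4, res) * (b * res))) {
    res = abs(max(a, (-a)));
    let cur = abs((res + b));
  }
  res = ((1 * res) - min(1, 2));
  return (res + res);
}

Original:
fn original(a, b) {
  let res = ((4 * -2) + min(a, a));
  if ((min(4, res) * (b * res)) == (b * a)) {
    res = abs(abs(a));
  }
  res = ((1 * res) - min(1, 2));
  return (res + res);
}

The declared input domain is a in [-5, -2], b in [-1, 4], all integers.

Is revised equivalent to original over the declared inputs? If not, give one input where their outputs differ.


Side by side, the visible changes include: min/max/abs usage differs, local variable names differ, arithmetic usage differs, statement counts differ.
One worked example (a=-2, b=0) — original: res := -10 | ((min(4, res) * (b * res)) == (b * a)): true | res := 2 | res := 1 | result 2; revised: res := -10 | ((b * a) == (min(4, res) * (b * res))): true | res := 2 | cur := 2 | res := 1 | result 2; agreement on 2.
Across all 24 domain points the two functions coincide.
verdict: equivalent


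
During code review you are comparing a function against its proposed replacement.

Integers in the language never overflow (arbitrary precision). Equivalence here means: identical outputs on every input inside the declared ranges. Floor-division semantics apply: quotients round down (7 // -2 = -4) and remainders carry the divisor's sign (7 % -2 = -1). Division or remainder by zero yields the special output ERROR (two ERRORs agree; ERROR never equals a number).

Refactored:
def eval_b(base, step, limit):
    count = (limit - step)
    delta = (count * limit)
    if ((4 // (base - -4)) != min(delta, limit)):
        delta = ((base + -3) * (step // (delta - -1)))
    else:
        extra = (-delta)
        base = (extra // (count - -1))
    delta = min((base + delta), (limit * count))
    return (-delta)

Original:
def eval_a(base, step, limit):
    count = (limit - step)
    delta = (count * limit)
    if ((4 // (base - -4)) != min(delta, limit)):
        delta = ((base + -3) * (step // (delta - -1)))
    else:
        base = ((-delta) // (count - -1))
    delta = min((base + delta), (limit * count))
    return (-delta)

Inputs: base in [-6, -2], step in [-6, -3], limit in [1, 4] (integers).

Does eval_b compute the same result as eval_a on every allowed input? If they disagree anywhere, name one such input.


Comparing the listings, the differences include: local variable names differ, statement counts differ.
As a probe, take base=-6, step=-3, limit=2: eval_a runs count := 5 | delta := 10 | ((4 // (base - -4)) != min(delta, limit)): true | delta := 9 | delta := 3 | result -3; eval_b runs count := 5 | delta := 10 | ((4 // (base - -4)) != min(delta, limit)): true | delta := 9 | delta := 3 | result -3; both end at -3.
Every one of the 80 inputs gives matching results.
verdict: equivalent


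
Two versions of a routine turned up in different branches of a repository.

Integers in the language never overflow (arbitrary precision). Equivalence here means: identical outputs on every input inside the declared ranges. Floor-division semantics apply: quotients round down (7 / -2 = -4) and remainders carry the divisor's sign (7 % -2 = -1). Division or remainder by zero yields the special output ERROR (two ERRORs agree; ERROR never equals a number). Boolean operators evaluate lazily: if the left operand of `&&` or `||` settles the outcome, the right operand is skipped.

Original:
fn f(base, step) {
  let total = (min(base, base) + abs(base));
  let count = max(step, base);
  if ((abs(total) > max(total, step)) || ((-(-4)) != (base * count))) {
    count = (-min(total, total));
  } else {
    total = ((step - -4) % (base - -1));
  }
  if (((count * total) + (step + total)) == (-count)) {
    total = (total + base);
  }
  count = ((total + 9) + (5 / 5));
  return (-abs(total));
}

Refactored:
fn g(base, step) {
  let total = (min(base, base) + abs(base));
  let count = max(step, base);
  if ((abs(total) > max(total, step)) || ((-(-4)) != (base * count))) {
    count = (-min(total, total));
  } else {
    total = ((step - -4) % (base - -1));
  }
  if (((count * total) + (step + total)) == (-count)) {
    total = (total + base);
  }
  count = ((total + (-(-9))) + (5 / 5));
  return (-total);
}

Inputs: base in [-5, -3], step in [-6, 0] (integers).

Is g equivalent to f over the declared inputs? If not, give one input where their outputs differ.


Try base=-5, step=0.
f: total = 0; count = 0; ((abs(total) > max(total, step)) || ((-(-4)) != (base * count))) -> true; count = 0; (((count * total) + (step + total)) == (-count)) -> true; total = -5; count = 5; return -5
g: total = 0; count = 0; ((abs(total) > max(total, step)) || ((-(-4)) != (base * count))) -> true; count = 0; (((count * total) + (step + total)) == (-count)) -> true; total = -5; count = 5; return 5
-5 vs 5 — the two versions disagree here.
verdict: not equivalent; witness: base=-5, step=0


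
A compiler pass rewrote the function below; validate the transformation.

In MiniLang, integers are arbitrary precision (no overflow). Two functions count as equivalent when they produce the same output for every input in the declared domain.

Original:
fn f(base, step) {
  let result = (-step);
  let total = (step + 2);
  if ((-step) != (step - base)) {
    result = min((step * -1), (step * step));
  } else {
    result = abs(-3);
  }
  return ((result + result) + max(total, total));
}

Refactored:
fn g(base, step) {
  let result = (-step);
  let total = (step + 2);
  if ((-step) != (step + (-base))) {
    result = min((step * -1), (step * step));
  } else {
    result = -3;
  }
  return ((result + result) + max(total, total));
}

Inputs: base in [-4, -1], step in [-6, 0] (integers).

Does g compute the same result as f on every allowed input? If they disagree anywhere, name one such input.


Take base=-4, step=-2.
f: result = 2; total = 0; ((-step) != (step - base)) -> false; result = 3; return 6
g: result = 2; total = 0; ((-step) != (step + (-base))) -> false; result = -3; return -6
6 against -6: the behavior changed.
verdict: not equivalent; witness: base=-4, step=-2


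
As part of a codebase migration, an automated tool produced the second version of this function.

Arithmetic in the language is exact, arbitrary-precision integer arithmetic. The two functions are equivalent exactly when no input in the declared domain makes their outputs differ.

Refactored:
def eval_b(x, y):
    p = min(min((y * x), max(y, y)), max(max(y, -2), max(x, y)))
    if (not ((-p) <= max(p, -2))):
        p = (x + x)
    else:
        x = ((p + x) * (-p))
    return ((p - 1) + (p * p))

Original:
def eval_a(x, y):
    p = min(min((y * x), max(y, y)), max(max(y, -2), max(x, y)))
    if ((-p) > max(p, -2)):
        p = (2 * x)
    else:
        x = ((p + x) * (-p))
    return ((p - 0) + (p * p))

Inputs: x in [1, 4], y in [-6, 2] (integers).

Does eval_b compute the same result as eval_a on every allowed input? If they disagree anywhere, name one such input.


The rewrite breaks on x=1, y=-6, where the results are 6 and 5.
eval_a: p = -6; ((-p) > max(p, -2)) -> true; p = 2; return 6
eval_b: p = -6; (not ((-p) <= max(p, -2))) -> true; p = 2; return 5
verdict: not equivalent; witness: x=1, y=-6


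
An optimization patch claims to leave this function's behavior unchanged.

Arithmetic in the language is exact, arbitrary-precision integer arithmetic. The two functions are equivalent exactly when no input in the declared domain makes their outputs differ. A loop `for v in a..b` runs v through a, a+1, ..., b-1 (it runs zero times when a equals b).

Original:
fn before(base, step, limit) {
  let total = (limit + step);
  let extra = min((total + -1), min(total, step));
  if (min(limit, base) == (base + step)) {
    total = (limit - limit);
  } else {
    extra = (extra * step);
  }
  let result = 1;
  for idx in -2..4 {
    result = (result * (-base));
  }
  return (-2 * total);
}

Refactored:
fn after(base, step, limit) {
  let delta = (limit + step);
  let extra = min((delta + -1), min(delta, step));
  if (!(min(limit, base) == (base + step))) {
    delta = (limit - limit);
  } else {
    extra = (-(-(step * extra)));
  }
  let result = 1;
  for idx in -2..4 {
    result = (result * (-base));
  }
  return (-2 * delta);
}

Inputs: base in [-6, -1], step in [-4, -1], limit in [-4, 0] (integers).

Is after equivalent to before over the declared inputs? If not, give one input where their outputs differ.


On input base=-6, step=-4, limit=-4, before returns 16 while after returns 0.
verdict: not equivalent; witness: base=-6, step=-4, limit=-4


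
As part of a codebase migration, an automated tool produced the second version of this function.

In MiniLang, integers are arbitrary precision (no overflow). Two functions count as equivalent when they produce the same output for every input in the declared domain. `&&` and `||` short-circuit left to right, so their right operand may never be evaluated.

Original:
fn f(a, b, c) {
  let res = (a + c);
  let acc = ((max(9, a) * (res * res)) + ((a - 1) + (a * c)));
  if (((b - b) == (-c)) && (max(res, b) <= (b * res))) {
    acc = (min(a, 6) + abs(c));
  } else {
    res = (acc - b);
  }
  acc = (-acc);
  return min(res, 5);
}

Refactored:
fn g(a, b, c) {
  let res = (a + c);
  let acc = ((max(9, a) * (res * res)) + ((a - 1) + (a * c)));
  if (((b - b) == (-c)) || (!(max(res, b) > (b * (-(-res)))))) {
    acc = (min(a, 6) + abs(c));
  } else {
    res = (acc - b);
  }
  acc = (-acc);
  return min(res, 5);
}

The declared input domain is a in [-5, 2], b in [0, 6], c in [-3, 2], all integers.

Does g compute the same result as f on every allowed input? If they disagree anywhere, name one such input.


Evaluate both at a=-5, b=0, c=-3.
f: res = -8; acc = 585; (((b - b) == (-c)) && (max(res, b) <= (b * res))) -> false; res = 585; acc = -585; return 5
g: res = -8; acc = 585; (((b - b) == (-c)) || (!(max(res, b) > (b * (-(-res)))))) -> true; acc = -2; acc = 2; return -8
5 and -8 differ, so these are not the same function on this domain.
verdict: not equivalent; witness: a=-5, b=0, c=-3


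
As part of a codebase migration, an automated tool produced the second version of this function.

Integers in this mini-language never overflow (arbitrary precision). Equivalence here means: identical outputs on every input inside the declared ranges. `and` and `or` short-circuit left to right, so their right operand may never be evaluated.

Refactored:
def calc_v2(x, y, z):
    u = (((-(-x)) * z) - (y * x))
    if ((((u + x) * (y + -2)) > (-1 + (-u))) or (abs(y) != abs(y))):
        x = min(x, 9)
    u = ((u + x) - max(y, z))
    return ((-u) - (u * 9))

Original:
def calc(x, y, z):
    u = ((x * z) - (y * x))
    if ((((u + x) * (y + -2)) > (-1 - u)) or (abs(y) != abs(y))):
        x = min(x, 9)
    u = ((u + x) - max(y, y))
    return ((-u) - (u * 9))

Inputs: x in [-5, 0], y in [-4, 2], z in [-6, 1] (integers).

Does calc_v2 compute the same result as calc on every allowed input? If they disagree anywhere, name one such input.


There is a counterexample at x=-5, y=-4, z=-3: 60 on one side, 70 on the other.
calc: u = -5; ((((u + x) * (y + -2)) > (-1 - u)) or (abs(y) != abs(y))) -> true; x = -5; u = -6; return 60
calc_v2: u = -5; ((((u + x) * (y + -2)) > (-1 + (-u))) or (abs(y) != abs(y))) -> true; x = -5; u = -7; return 70
verdict: not equivalent; witness: x=-5, y=-4, z=-3


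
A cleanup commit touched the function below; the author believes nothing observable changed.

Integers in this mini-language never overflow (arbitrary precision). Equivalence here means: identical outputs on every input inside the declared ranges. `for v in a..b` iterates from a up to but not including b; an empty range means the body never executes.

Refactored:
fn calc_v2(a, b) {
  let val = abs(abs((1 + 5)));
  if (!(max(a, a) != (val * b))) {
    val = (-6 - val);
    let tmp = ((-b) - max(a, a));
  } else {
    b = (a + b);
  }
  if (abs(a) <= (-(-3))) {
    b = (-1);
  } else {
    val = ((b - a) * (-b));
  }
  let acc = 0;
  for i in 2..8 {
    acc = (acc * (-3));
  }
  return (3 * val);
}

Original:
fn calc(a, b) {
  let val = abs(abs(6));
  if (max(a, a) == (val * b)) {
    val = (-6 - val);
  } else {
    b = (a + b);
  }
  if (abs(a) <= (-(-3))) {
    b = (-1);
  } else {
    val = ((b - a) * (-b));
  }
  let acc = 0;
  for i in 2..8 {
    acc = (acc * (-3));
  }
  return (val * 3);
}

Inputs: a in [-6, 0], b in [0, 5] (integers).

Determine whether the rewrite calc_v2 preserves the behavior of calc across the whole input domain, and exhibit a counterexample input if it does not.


Equivalent — the differences include min/max/abs usage differs; and comparison usage differs; and constant usage differs; and statement counts differ; and local variable names differ; and boolean connective usage differs; and arithmetic usage differs, yet no declared input distinguishes the two.
Tracing a=-3, b=2: calc: val := 6 | (max(a, a) == (val * b)): false | b := -1 | (abs(a) <= (-(-3))): true | b := -1 | acc := 0 | iter i=2: | acc := 0 | iter i=3: | acc := 0 | iter i=4: | acc := 0 | iter i=5: | acc := 0 | iter i=6: | acc := 0 | iter i=7: | acc := 0 | result 18 | calc_v2: val := 6 | (!(max(a, a) != (val * b))): false | b := -1 | (abs(a) <= (-(-3))): true | b := -1 | acc := 0 | iter i=2: | acc := 0 | iter i=3: | acc := 0 | iter i=4: | acc := 0 | iter i=5: | acc := 0 | iter i=6: | acc := 0 | iter i=7: | acc := 0 | result 18 — matching result 18.
Sweeping the whole domain (42 inputs) finds no disagreement.
verdict: equivalent


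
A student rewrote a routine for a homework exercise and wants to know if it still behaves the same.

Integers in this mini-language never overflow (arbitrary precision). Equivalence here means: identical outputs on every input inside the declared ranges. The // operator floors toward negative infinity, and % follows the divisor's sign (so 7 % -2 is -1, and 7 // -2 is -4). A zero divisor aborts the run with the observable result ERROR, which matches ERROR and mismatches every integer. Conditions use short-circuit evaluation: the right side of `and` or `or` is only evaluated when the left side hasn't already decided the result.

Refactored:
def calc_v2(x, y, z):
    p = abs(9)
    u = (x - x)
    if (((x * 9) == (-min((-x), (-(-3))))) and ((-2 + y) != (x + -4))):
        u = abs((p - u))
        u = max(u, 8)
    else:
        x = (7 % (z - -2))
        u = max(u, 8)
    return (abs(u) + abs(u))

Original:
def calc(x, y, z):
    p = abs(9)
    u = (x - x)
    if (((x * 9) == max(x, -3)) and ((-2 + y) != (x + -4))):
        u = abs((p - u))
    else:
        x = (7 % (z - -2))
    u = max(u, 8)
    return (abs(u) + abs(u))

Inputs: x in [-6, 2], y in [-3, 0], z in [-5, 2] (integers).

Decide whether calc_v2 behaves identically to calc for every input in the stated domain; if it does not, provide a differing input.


This is a faithful refactor — constant usage differs; statement counts differ; min/max/abs usage differs, but the computed results match everywhere.
As a probe, take x=-1, y=-2, z=-2: calc runs p becomes 9; next u becomes 0; next (((x * 9) == max(x, -3)) and ((-2 + y) != (x + -4))) evaluates to false; next hits division by zero so the output is ERROR; calc_v2 runs p becomes 9; next u becomes 0; next (((x * 9) == (-min((-x), (-(-3))))) and ((-2 + y) != (x + -4))) evaluates to false; next hits division by zero so the output is ERROR; both end at ERROR.
Across all 288 domain points the two functions coincide.
verdict: equivalent


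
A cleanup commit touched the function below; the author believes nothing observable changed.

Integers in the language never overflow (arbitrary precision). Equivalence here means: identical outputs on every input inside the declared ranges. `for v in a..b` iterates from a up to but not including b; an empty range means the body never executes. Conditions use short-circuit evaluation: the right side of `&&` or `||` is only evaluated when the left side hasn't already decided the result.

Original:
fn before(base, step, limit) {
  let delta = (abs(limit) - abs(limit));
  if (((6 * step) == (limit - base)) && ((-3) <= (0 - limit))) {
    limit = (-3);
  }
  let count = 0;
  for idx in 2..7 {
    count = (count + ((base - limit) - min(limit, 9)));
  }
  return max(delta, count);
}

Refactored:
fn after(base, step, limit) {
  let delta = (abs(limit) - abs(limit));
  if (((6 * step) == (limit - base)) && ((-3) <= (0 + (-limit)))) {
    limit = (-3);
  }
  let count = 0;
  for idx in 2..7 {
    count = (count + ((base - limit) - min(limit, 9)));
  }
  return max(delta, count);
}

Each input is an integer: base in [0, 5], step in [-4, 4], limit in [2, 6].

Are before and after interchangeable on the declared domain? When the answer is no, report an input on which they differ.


Reading the diff, among the changes: arithmetic usage differs.
One worked example (base=1, step=2, limit=3) — before: delta := 0 | (((6 * step) == (limit - base)) && ((-3) <= (0 - limit))): false | count := 0 | iter idx=2: | count := -5 | iter idx=3: | count := -10 | iter idx=4: | count := -15 | iter idx=5: | count := -20 | iter idx=6: | count := -25 | result 0; after: delta := 0 | (((6 * step) == (limit - base)) && ((-3) <= (0 + (-limit)))): false | count := 0 | iter idx=2: | count := -5 | iter idx=3: | count := -10 | iter idx=4: | count := -15 | iter idx=5: | count := -20 | iter idx=6: | count := -25 | result 0; agreement on 0.
Checked all 270 inputs in the declared domain: the outputs agree on every one.
verdict: equivalent


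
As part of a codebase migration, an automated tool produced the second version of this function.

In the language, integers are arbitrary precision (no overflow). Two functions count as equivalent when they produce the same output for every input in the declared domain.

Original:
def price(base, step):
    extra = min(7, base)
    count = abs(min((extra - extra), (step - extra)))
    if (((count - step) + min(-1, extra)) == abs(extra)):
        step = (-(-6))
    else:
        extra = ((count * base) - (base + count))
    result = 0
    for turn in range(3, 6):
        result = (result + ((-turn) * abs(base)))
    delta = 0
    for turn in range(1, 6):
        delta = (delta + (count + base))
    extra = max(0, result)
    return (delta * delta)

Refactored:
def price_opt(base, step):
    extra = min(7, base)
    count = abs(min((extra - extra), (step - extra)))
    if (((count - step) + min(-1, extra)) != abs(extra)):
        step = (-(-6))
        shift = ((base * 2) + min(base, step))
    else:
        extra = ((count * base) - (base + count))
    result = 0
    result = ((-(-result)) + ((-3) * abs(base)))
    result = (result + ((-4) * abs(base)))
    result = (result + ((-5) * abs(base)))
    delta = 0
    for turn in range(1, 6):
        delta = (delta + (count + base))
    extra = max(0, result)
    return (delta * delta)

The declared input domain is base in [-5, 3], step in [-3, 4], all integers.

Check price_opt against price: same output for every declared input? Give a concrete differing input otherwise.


The one real change (`(((count - step) + min(-1, extra)) == abs(extra))` became `(((count - step) + min(-1, extra)) != abs(extra))`) has no effect anywhere in the declared ranges.
Tracing base=-5, step=0: price: extra := -5 | count := 0 | (((count - step) + min(-1, extra)) == abs(extra)): false | extra := 5 | result := 0 | iter turn=3: | result := -15 | iter turn=4: | result := -35 | iter turn=5: | result := -60 | delta := 0 | iter turn=1: | delta := -5 | iter turn=2: | delta := -10 | iter turn=3: | delta := -15 | iter turn=4: | delta := -20 | iter turn=5: | delta := -25 | extra := 0 | result 625 | price_opt: extra := -5 | count := 0 | (((count - step) + min(-1, extra)) != abs(extra)): true | step := 6 | shift := -15 | result := 0 | result := -15 | result := -35 | result := -60 | delta := 0 | iter turn=1: | delta := -5 | iter turn=2: | delta := -10 | iter turn=3: | delta := -15 | iter turn=4: | delta := -20 | iter turn=5: | delta := -25 | extra := 0 | result 625 — matching result 625.
Sweeping the whole domain (72 inputs) finds no disagreement.
verdict: equivalent
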